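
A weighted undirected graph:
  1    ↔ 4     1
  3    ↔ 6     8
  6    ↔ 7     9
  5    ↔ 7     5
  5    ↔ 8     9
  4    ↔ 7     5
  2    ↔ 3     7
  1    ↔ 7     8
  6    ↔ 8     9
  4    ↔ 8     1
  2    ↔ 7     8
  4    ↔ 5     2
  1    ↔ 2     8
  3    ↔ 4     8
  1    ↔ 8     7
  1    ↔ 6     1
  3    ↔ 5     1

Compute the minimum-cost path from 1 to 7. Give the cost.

6

Some routes from 1 to 7:
1-4-5-7: 1 + 2 + 5 = 8
1-4-7: 1 + 5 = 6
1-7: 8
Best route has total 6.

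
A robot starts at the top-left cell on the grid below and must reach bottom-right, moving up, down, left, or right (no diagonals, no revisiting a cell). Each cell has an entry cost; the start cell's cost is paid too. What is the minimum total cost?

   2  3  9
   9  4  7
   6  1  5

15

One optimal route is r0c0 → r0c1 → r1c1 → r2c1 → r2c2.
Its cost is 2 + 3 + 4 + 1 + 5 = 15.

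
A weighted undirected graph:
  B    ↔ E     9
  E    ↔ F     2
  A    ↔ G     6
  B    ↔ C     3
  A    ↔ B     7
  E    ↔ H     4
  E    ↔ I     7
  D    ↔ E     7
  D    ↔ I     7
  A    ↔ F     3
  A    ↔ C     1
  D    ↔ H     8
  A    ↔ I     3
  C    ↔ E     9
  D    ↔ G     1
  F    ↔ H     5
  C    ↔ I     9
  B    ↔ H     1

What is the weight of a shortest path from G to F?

9

A few of the G→F routes:
G→D→I→A→F: 1 + 7 + 3 + 3 = 14
G→D→E→F: 1 + 7 + 2 = 10
G→A→F: 6 + 3 = 9
G→D→H→F: 1 + 8 + 5 = 14
Best route has total 9.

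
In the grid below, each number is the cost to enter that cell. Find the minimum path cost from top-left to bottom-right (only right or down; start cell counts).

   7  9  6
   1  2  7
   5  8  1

Cheapest: r0c0 -> r1c0 -> r1c1 -> r1c2 -> r2c2
  7 + 1 + 2 + 7 + 1 = 18

18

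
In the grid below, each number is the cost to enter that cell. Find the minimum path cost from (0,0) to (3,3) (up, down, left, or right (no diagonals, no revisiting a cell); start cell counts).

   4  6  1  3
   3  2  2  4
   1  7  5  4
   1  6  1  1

Best path: [0,0] -> [1,0] -> [2,0] -> [3,0] -> [3,1] -> [3,2] -> [3,3]
Cost: 4 + 3 + 1 + 1 + 6 + 1 + 1 = 17

17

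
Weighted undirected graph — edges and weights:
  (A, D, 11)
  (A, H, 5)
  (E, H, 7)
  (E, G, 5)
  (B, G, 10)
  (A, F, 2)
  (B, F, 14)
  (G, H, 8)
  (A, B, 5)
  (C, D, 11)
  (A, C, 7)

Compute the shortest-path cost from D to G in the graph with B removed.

Routes from D to G avoiding B:
D -> A -> H -> G: 11 + 5 + 8 = 24
D -> A -> H -> E -> G: 11 + 5 + 7 + 5 = 28
D -> C -> A -> H -> G: 11 + 7 + 5 + 8 = 31
D -> C -> A -> H -> E -> G: 11 + 7 + 5 + 7 + 5 = 35
The minimum is 24.

24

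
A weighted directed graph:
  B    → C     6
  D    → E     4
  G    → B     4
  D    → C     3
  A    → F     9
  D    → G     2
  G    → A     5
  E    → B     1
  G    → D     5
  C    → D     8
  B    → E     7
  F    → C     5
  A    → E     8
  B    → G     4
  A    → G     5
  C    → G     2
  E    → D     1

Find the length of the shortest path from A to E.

8

A few of the A→E routes:
A→E: 8
A→F→C→G→D→E: 9 + 5 + 2 + 5 + 4 = 25
A→G→D→E: 5 + 5 + 4 = 14
A→G→B→E: 5 + 4 + 7 = 16
A→F→C→D→E: 9 + 5 + 8 + 4 = 26
The minimum is 8.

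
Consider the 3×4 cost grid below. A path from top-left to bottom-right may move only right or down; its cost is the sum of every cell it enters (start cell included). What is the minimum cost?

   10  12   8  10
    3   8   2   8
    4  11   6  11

Best path: [0,0]→[1,0]→[1,1]→[1,2]→[2,2]→[2,3]
Cost: 10 + 3 + 8 + 2 + 6 + 11 = 40
(Top row then right column would cost 59.)

40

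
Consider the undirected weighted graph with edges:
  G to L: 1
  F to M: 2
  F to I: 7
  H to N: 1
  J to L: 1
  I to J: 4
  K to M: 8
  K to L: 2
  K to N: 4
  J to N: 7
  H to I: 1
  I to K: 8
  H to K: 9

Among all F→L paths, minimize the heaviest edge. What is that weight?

Some routes from F to L:
F→I→H→N→K→L: max(7, 1, 1, 4, 2) = 7
F→M→K→L: max(2, 8, 2) = 8
F→I→J→L: max(7, 4, 1) = 7
F→I→H→N→J→L: max(7, 1, 1, 7, 1) = 7
F→I→J→N→K→L: max(7, 4, 7, 4, 2) = 7
F→M→K→I→J→L: max(2, 8, 8, 4, 1) = 8
Smallest bottleneck: 7.

7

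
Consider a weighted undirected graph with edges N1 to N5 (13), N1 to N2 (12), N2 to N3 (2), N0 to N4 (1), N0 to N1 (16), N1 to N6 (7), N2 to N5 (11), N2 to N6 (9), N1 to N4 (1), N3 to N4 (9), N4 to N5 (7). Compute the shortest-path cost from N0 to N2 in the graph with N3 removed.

14

Some routes from N0 to N2 avoiding N3:
N0-N4-N1-N5-N2: 1 + 1 + 13 + 11 = 26
N0-N4-N1-N6-N2: 1 + 1 + 7 + 9 = 18
N0-N4-N5-N2: 1 + 7 + 11 = 19
N0-N4-N1-N2: 1 + 1 + 12 = 14
The minimum is 14.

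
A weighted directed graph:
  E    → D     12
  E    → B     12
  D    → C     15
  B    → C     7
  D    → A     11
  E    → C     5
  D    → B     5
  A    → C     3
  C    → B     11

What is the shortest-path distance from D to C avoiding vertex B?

Paths from D to C avoiding B:
D-C: 15
D-A-C: 11 + 3 = 14
Best route has total 14.

14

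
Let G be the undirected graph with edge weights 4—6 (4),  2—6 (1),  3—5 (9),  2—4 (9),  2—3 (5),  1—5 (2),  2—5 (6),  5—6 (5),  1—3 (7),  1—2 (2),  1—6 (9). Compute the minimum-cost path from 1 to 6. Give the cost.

3

Checking several routes:
1 - 5 - 6: 2 + 5 = 7
1 - 5 - 2 - 6: 2 + 6 + 1 = 9
1 - 2 - 6: 2 + 1 = 3
Shortest: 3.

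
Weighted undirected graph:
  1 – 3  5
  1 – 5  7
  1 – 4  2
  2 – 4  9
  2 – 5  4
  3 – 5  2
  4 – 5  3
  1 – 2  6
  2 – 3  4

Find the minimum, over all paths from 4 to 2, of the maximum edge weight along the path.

4

Checking several routes:
4→5→2: max(3, 4) = 4
4→5→3→2: max(3, 2, 4) = 4
4→1→3→2: max(2, 5, 4) = 5
The minimum achievable maximum is 4.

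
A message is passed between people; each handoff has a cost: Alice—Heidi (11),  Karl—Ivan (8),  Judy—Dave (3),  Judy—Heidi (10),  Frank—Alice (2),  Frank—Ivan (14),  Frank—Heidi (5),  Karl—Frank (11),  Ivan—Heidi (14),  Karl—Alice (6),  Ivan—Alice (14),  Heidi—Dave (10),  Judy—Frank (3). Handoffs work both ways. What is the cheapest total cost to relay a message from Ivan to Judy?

Some routes from Ivan to Judy:
Ivan-Karl-Alice-Frank-Judy: 8 + 6 + 2 + 3 = 19
Ivan-Frank-Judy: 14 + 3 = 17
Ivan-Alice-Frank-Judy: 14 + 2 + 3 = 19
The minimum is 17.

17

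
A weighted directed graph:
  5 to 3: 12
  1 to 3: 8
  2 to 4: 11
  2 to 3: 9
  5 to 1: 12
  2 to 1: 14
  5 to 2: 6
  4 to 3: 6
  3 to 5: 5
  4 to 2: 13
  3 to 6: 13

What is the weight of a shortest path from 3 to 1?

17

Paths from 3 to 1:
3 → 5 → 1: 5 + 12 = 17
3 → 5 → 2 → 1: 5 + 6 + 14 = 25
Best route has total 17.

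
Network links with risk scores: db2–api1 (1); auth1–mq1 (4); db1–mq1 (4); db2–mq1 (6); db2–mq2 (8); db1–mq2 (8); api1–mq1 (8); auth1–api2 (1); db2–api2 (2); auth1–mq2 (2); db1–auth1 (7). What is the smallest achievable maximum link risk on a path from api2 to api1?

Comparing a few candidate routes:
api2-db2-api1: max(2, 1) = 2
api2-auth1-mq1-db2-api1: max(1, 4, 6, 1) = 6
api2-db2-mq2-auth1-mq1-api1: max(2, 8, 2, 4, 8) = 8
api2-db2-mq2-auth1-db1-mq1-api1: max(2, 8, 2, 7, 4, 8) = 8
api2-auth1-db1-mq1-db2-api1: max(1, 7, 4, 6, 1) = 7
The minimum achievable maximum is 2.

2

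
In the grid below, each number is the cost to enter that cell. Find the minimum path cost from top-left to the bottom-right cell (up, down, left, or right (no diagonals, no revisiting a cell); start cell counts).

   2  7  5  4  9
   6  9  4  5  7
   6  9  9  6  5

Take [0,0] → [0,1] → [0,2] → [0,3] → [1,3] → [2,3] → [2,4] for a total of 2 + 7 + 5 + 4 + 5 + 6 + 5 = 34.

34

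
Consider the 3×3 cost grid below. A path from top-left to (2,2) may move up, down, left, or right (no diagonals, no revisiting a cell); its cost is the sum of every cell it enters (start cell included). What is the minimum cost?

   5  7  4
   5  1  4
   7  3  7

21

Best path: (0,0) → (1,0) → (1,1) → (2,1) → (2,2)
Cost: 5 + 5 + 1 + 3 + 7 = 21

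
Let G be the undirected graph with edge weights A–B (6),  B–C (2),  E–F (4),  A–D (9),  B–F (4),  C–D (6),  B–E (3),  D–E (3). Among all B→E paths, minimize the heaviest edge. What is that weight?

3

A few of the B→E routes:
B-E: max(3) = 3
B-F-E: max(4, 4) = 4
B-C-D-E: max(2, 6, 3) = 6
Smallest bottleneck: 3.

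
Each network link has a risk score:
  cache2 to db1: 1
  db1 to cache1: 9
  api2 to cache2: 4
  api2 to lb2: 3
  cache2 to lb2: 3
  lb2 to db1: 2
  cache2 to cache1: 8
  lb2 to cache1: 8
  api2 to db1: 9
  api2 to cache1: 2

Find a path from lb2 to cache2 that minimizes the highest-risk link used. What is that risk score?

2

Comparing a few candidate routes:
lb2 -> cache2: max(3) = 3
lb2 -> db1 -> cache2: max(2, 1) = 2
lb2 -> api2 -> cache1 -> cache2: max(3, 2, 8) = 8
lb2 -> api2 -> cache2: max(3, 4) = 4
The minimum achievable maximum is 2.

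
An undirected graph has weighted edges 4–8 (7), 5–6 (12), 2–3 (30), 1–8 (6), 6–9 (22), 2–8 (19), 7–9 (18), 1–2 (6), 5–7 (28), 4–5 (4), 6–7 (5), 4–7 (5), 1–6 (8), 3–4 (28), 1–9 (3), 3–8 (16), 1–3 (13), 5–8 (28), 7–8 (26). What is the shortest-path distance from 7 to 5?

Checking several routes:
7 -> 4 -> 5: 5 + 4 = 9
7 -> 6 -> 5: 5 + 12 = 17
7 -> 5: 28
The minimum is 9.

9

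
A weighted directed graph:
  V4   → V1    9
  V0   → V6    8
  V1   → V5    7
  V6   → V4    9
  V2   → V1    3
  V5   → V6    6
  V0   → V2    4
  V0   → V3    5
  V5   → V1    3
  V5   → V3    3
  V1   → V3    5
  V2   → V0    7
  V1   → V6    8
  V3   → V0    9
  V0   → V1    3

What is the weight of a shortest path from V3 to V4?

Comparing a few candidate routes:
V3 - V0 - V6 - V4: 9 + 8 + 9 = 26
V3 - V0 - V1 - V6 - V4: 9 + 3 + 8 + 9 = 29
V3 - V0 - V2 - V1 - V6 - V4: 9 + 4 + 3 + 8 + 9 = 33
Best route has total 26.

26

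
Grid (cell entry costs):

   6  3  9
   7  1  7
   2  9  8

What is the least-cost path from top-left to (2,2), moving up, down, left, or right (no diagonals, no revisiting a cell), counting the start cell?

One optimal route is (0,0) (0,1) (1,1) (1,2) (2,2).
Its cost is 6 + 3 + 1 + 7 + 8 = 25.

25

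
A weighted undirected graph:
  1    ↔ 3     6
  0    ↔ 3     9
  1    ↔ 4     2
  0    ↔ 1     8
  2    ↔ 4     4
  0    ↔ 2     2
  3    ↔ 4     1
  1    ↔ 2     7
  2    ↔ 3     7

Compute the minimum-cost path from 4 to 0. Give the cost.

Checking several routes:
4→1→2→0: 2 + 7 + 2 = 11
4→2→0: 4 + 2 = 6
4→1→0: 2 + 8 = 10
4→3→0: 1 + 9 = 10
4→3→2→0: 1 + 7 + 2 = 10
Shortest: 6.

6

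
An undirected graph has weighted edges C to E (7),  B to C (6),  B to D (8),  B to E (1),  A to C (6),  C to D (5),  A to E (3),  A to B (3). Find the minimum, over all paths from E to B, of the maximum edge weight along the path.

1

Checking several routes:
E→A→C→B: max(3, 6, 6) = 6
E→B: max(1) = 1
E→C→B: max(7, 6) = 7
E→A→B: max(3, 3) = 3
Smallest bottleneck: 1.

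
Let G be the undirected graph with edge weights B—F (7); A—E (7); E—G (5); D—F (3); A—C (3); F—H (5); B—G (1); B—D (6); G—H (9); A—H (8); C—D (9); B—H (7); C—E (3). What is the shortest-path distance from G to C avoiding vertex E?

16

Checking several routes:
G→B→H→A→C: 1 + 7 + 8 + 3 = 19
G→H→A→C: 9 + 8 + 3 = 20
G→B→D→C: 1 + 6 + 9 = 16
G→B→F→D→C: 1 + 7 + 3 + 9 = 20
G→B→H→F→D→C: 1 + 7 + 5 + 3 + 9 = 25
G→B→F→H→A→C: 1 + 7 + 5 + 8 + 3 = 24
The minimum is 16.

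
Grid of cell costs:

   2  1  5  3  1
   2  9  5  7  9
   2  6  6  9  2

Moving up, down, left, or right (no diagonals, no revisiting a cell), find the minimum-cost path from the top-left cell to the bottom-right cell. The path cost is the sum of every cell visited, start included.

23

One optimal route is (0,0) → (0,1) → (0,2) → (0,3) → (0,4) → (1,4) → (2,4).
Its cost is 2 + 1 + 5 + 3 + 1 + 9 + 2 = 23.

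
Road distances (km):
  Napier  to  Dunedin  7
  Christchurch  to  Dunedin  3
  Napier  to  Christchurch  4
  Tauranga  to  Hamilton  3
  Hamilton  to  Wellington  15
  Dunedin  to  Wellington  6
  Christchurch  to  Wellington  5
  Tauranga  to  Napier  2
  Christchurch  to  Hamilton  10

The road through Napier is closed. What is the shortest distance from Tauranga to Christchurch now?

Paths from Tauranga to Christchurch avoiding Napier:
Tauranga -> Hamilton -> Wellington -> Dunedin -> Christchurch: 3 + 15 + 6 + 3 = 27
Tauranga -> Hamilton -> Wellington -> Christchurch: 3 + 15 + 5 = 23
Tauranga -> Hamilton -> Christchurch: 3 + 10 = 13
Best route has total 13 km.

13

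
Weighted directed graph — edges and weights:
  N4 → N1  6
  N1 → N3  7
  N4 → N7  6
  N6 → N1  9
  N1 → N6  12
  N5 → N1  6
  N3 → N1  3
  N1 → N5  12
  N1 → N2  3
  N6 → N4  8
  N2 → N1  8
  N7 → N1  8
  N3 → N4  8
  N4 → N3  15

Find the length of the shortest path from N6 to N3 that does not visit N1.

23

Routes from N6 to N3 avoiding N1:
N6 → N4 → N3: 8 + 15 = 23
The minimum is 23.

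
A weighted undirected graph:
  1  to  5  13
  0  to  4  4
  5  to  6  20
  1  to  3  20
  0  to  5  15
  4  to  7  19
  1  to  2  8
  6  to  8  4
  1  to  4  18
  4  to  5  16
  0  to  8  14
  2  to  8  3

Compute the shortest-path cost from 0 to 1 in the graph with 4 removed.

Routes from 0 to 1 avoiding 4:
0 - 8 - 2 - 1: 14 + 3 + 8 = 25
0 - 5 - 1: 15 + 13 = 28
0 - 8 - 6 - 5 - 1: 14 + 4 + 20 + 13 = 51
0 - 5 - 6 - 8 - 2 - 1: 15 + 20 + 4 + 3 + 8 = 50
The minimum is 25.

25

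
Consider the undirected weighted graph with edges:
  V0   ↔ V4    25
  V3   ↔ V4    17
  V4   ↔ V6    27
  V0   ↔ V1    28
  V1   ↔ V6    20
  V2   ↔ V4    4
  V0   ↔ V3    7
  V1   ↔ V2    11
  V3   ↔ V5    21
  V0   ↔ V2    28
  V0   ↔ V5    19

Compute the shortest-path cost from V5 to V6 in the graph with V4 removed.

67

Some routes from V5 to V6 avoiding V4:
V5 -> V3 -> V0 -> V1 -> V6: 21 + 7 + 28 + 20 = 76
V5 -> V0 -> V2 -> V1 -> V6: 19 + 28 + 11 + 20 = 78
V5 -> V0 -> V1 -> V6: 19 + 28 + 20 = 67
Best route has total 67.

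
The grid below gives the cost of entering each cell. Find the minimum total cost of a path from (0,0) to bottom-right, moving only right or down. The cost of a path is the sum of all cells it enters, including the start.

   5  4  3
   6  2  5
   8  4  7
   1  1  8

Path (0,0) → (0,1) → (1,1) → (2,1) → (3,1) → (3,2): 5 + 4 + 2 + 4 + 1 + 8 = 24.
For comparison, the top-then-right route costs 32.

24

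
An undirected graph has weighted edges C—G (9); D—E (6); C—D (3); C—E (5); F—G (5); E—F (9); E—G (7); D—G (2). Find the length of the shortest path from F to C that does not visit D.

Paths from F to C avoiding D:
F -> E -> G -> C: 9 + 7 + 9 = 25
F -> G -> C: 5 + 9 = 14
F -> E -> C: 9 + 5 = 14
F -> G -> E -> C: 5 + 7 + 5 = 17
Shortest: 14.

14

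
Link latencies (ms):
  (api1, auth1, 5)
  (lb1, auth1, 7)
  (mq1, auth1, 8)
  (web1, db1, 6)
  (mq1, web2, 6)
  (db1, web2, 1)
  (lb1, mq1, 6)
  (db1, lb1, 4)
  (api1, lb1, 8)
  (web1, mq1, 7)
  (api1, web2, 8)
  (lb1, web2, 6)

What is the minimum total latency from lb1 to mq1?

Comparing a few candidate routes:
lb1-db1-web2-mq1: 4 + 1 + 6 = 11
lb1-auth1-mq1: 7 + 8 = 15
lb1-db1-web1-mq1: 4 + 6 + 7 = 17
lb1-mq1: 6
lb1-web2-mq1: 6 + 6 = 12
Shortest: 6 ms.

6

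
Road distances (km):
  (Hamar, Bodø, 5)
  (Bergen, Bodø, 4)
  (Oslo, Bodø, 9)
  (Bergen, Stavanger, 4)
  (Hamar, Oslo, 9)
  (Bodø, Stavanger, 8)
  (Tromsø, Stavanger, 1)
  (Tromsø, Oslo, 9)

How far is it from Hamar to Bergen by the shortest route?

A few of the Hamar→Bergen routes:
Hamar→Oslo→Bodø→Bergen: 9 + 9 + 4 = 22
Hamar→Bodø→Bergen: 5 + 4 = 9
Hamar→Bodø→Stavanger→Bergen: 5 + 8 + 4 = 17
Best route has total 9 km.

9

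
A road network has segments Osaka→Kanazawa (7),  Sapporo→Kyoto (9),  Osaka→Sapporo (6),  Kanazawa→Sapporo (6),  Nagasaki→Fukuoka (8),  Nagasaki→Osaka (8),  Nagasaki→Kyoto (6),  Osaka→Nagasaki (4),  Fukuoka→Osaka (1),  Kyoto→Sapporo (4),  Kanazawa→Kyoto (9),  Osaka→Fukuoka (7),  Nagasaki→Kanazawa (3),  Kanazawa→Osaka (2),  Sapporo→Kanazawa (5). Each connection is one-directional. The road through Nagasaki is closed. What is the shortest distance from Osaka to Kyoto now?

15

Checking several routes:
Osaka-Kanazawa-Kyoto: 7 + 9 = 16
Osaka-Sapporo-Kanazawa-Kyoto: 6 + 5 + 9 = 20
Osaka-Sapporo-Kyoto: 6 + 9 = 15
Shortest: 15.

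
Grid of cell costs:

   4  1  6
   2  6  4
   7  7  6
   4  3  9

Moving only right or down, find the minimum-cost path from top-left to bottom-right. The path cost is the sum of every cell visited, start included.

29

Cheapest: (0,0) (1,0) (2,0) (3,0) (3,1) (3,2)
  4 + 2 + 7 + 4 + 3 + 9 = 29
For comparison, the top-then-right route costs 30.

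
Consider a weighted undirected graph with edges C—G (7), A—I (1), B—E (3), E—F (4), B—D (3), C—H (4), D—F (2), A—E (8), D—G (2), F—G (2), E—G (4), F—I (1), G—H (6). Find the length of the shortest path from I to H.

9

Some routes from I to H:
I-F-D-G-C-H: 1 + 2 + 2 + 7 + 4 = 16
I-F-G-C-H: 1 + 2 + 7 + 4 = 14
I-F-E-G-H: 1 + 4 + 4 + 6 = 15
I-F-D-G-H: 1 + 2 + 2 + 6 = 11
I-A-E-G-H: 1 + 8 + 4 + 6 = 19
I-F-G-H: 1 + 2 + 6 = 9
The minimum is 9.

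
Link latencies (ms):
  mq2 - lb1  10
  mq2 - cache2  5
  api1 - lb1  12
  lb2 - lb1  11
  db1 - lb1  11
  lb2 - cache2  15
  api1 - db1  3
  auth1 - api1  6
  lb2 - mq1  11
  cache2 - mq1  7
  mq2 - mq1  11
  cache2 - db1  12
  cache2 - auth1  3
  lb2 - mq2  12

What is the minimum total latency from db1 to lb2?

22

Some routes from db1 to lb2:
db1-api1-lb1-lb2: 3 + 12 + 11 = 26
db1-lb1-lb2: 11 + 11 = 22
db1-api1-auth1-cache2-mq2-lb2: 3 + 6 + 3 + 5 + 12 = 29
db1-cache2-lb2: 12 + 15 = 27
db1-cache2-mq2-lb2: 12 + 5 + 12 = 29
db1-api1-auth1-cache2-lb2: 3 + 6 + 3 + 15 = 27
The minimum is 22 ms.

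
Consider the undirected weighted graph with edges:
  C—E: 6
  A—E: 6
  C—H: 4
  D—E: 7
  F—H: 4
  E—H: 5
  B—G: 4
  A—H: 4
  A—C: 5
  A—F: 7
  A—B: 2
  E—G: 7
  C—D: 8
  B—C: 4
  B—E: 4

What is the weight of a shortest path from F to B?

9

Comparing a few candidate routes:
F - A - B: 7 + 2 = 9
F - H - E - B: 4 + 5 + 4 = 13
F - H - C - B: 4 + 4 + 4 = 12
F - H - A - B: 4 + 4 + 2 = 10
Best route has total 9.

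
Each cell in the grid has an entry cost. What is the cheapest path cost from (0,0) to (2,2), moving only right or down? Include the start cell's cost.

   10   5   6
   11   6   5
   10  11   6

32

Best path: r0c0 r0c1 r0c2 r1c2 r2c2
Cost: 10 + 5 + 6 + 5 + 6 = 32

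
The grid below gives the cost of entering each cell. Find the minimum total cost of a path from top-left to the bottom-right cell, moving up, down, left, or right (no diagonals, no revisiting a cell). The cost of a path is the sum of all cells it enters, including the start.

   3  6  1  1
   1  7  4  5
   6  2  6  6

Best path: (0,0) (0,1) (0,2) (0,3) (1,3) (2,3)
Cost: 3 + 6 + 1 + 1 + 5 + 6 = 22

22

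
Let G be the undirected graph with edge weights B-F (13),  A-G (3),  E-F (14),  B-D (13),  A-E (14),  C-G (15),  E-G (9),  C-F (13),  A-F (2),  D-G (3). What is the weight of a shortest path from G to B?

Checking several routes:
G→E→A→F→B: 9 + 14 + 2 + 13 = 38
G→C→F→B: 15 + 13 + 13 = 41
G→E→F→B: 9 + 14 + 13 = 36
G→D→B: 3 + 13 = 16
G→A→F→B: 3 + 2 + 13 = 18
Best route has total 16.

16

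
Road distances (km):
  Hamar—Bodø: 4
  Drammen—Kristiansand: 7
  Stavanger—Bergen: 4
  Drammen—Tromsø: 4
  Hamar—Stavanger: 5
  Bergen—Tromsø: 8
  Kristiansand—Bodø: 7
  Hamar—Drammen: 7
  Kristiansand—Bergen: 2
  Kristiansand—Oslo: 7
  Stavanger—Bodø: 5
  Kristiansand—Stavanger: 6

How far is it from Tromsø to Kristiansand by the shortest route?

10

Comparing a few candidate routes:
Tromsø-Bergen-Stavanger-Kristiansand: 8 + 4 + 6 = 18
Tromsø-Drammen-Kristiansand: 4 + 7 = 11
Tromsø-Bergen-Kristiansand: 8 + 2 = 10
Best route has total 10 km.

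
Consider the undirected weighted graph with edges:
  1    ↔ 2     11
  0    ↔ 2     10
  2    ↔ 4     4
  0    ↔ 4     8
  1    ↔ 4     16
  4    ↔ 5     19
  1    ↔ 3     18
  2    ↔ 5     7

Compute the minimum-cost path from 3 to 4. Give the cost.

33

Candidate routes:
3 - 1 - 2 - 0 - 4: 18 + 11 + 10 + 8 = 47
3 - 1 - 2 - 5 - 4: 18 + 11 + 7 + 19 = 55
3 - 1 - 4: 18 + 16 = 34
3 - 1 - 2 - 4: 18 + 11 + 4 = 33
The minimum is 33.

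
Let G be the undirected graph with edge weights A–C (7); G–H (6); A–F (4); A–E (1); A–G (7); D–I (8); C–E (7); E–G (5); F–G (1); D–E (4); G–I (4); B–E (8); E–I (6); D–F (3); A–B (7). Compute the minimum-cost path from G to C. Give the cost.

12

Some routes from G to C:
G - E - A - C: 5 + 1 + 7 = 13
G - E - C: 5 + 7 = 12
G - F - A - C: 1 + 4 + 7 = 12
Shortest: 12.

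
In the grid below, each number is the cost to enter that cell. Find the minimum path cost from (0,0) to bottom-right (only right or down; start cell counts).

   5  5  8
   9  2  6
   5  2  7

21

Take [0,0]→[0,1]→[1,1]→[2,1]→[2,2] for a total of 5 + 5 + 2 + 2 + 7 = 21.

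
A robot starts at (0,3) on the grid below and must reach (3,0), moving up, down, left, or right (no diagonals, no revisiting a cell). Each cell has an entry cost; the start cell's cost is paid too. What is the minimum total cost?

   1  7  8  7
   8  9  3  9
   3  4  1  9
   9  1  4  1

Path [0,3]→[0,2]→[1,2]→[2,2]→[2,1]→[3,1]→[3,0]: 7 + 8 + 3 + 1 + 4 + 1 + 9 = 33.

33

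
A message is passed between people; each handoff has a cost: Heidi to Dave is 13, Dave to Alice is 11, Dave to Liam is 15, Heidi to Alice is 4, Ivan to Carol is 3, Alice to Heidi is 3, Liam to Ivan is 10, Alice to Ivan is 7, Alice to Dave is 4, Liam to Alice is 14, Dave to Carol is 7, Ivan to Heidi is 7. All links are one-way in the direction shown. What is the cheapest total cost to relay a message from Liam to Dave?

Paths from Liam to Dave:
Liam - Ivan - Heidi - Dave: 10 + 7 + 13 = 30
Liam - Alice - Heidi - Dave: 14 + 3 + 13 = 30
Liam - Alice - Dave: 14 + 4 = 18
Liam - Alice - Ivan - Heidi - Dave: 14 + 7 + 7 + 13 = 41
Liam - Ivan - Heidi - Alice - Dave: 10 + 7 + 4 + 4 = 25
Shortest: 18.

18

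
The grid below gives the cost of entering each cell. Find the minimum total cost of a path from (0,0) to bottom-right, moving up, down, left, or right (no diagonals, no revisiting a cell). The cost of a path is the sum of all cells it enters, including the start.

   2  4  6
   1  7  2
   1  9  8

Cheapest: (0,0) (1,0) (1,1) (1,2) (2,2)
  2 + 1 + 7 + 2 + 8 = 20

20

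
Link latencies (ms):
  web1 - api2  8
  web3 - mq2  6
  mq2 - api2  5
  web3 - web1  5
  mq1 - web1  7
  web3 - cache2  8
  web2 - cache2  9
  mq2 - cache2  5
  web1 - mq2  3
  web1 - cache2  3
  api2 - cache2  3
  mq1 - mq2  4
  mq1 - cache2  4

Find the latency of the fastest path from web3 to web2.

17

Some routes from web3 to web2:
web3 -> mq2 -> web1 -> cache2 -> web2: 6 + 3 + 3 + 9 = 21
web3 -> mq2 -> cache2 -> web2: 6 + 5 + 9 = 20
web3 -> cache2 -> web2: 8 + 9 = 17
web3 -> web1 -> cache2 -> web2: 5 + 3 + 9 = 17
web3 -> web1 -> mq2 -> cache2 -> web2: 5 + 3 + 5 + 9 = 22
The minimum is 17 ms.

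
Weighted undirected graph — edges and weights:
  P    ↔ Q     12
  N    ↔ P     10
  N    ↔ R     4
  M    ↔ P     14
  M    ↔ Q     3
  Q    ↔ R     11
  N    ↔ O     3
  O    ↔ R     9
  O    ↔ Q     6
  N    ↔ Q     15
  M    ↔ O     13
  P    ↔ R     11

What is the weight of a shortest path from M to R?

A few of the M→R routes:
M→Q→R: 3 + 11 = 14
M→O→R: 13 + 9 = 22
M→Q→O→N→R: 3 + 6 + 3 + 4 = 16
M→O→N→R: 13 + 3 + 4 = 20
M→Q→O→R: 3 + 6 + 9 = 18
Shortest: 14.

14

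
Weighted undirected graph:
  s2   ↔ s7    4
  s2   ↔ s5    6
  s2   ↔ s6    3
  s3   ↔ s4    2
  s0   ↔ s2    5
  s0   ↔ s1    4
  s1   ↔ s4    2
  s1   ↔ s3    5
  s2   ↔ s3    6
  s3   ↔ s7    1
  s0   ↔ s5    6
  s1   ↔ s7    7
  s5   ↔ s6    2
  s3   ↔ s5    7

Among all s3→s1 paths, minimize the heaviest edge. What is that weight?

2

Checking several routes:
s3 -> s4 -> s1: max(2, 2) = 2
s3 -> s1: max(5) = 5
s3 -> s7 -> s2 -> s5 -> s0 -> s1: max(1, 4, 6, 6, 4) = 6
s3 -> s7 -> s2 -> s6 -> s5 -> s0 -> s1: max(1, 4, 3, 2, 6, 4) = 6
s3 -> s7 -> s2 -> s0 -> s1: max(1, 4, 5, 4) = 5
Smallest bottleneck: 2.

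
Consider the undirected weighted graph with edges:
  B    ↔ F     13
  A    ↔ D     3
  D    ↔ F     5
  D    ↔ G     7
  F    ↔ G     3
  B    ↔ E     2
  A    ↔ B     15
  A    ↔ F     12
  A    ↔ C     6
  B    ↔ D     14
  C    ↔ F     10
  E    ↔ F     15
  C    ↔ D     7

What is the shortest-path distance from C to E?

Checking several routes:
C→A→B→E: 6 + 15 + 2 = 23
C→F→B→E: 10 + 13 + 2 = 25
C→D→F→E: 7 + 5 + 15 = 27
C→D→B→E: 7 + 14 + 2 = 23
C→A→D→B→E: 6 + 3 + 14 + 2 = 25
C→F→E: 10 + 15 = 25
Best route has total 23.

23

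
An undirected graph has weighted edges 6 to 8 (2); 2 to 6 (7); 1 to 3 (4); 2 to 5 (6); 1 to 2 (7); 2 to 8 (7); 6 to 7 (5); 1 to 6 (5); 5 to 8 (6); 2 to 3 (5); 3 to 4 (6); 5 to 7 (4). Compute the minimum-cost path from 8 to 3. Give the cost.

11

Some routes from 8 to 3:
8→6→1→3: 2 + 5 + 4 = 11
8→2→3: 7 + 5 = 12
8→6→2→3: 2 + 7 + 5 = 14
8→2→1→3: 7 + 7 + 4 = 18
8→5→2→3: 6 + 6 + 5 = 17
Best route has total 11.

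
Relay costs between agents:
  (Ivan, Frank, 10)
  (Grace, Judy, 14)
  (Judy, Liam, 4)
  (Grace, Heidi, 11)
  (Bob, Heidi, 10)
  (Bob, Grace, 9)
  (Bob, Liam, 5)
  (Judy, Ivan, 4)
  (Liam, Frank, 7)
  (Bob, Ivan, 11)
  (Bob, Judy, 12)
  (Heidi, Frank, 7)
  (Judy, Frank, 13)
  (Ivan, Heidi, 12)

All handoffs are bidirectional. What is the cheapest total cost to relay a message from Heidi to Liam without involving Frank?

15

A few of the Heidi→Liam routes:
Heidi -> Grace -> Judy -> Liam: 11 + 14 + 4 = 29
Heidi -> Ivan -> Bob -> Liam: 12 + 11 + 5 = 28
Heidi -> Grace -> Bob -> Liam: 11 + 9 + 5 = 25
Heidi -> Bob -> Judy -> Liam: 10 + 12 + 4 = 26
Heidi -> Ivan -> Judy -> Liam: 12 + 4 + 4 = 20
Heidi -> Bob -> Liam: 10 + 5 = 15
The minimum is 15.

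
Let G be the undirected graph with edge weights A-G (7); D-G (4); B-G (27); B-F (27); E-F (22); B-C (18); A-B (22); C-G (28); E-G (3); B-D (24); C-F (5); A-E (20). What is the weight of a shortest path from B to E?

A few of the B→E routes:
B-G-E: 27 + 3 = 30
B-A-G-E: 22 + 7 + 3 = 32
B-D-G-E: 24 + 4 + 3 = 31
The minimum is 30.

30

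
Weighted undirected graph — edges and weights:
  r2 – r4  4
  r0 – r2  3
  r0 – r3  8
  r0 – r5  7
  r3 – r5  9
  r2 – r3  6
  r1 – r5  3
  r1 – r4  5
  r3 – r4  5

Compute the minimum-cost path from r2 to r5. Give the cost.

A few of the r2→r5 routes:
r2 - r3 - r4 - r1 - r5: 6 + 5 + 5 + 3 = 19
r2 - r3 - r5: 6 + 9 = 15
r2 - r4 - r3 - r5: 4 + 5 + 9 = 18
r2 - r0 - r5: 3 + 7 = 10
r2 - r4 - r1 - r5: 4 + 5 + 3 = 12
Best route has total 10.

10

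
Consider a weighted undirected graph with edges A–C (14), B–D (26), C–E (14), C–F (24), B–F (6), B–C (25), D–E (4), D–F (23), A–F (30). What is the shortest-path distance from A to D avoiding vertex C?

53

Candidate routes:
A → F → D: 30 + 23 = 53
A → F → B → D: 30 + 6 + 26 = 62
Best route has total 53.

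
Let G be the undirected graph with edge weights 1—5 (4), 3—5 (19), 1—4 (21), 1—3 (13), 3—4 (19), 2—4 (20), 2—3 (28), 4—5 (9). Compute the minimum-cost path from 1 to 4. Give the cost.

13

Comparing a few candidate routes:
1 - 5 - 3 - 4: 4 + 19 + 19 = 42
1 - 3 - 4: 13 + 19 = 32
1 - 4: 21
1 - 5 - 4: 4 + 9 = 13
1 - 3 - 5 - 4: 13 + 19 + 9 = 41
Shortest: 13.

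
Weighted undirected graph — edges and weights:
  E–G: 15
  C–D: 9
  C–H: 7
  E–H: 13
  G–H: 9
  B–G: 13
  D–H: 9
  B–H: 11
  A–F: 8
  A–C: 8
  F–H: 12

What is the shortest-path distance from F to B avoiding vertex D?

23

Comparing a few candidate routes:
F → A → C → H → G → B: 8 + 8 + 7 + 9 + 13 = 45
F → H → B: 12 + 11 = 23
F → H → G → B: 12 + 9 + 13 = 34
F → A → C → H → B: 8 + 8 + 7 + 11 = 34
Best route has total 23.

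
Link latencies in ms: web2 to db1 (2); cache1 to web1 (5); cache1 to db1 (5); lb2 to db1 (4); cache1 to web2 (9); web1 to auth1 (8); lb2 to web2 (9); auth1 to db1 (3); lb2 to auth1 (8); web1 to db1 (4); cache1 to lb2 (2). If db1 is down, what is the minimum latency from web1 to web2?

14

Some routes from web1 to web2 avoiding db1:
web1-cache1-lb2-web2: 5 + 2 + 9 = 16
web1-auth1-lb2-web2: 8 + 8 + 9 = 25
web1-cache1-web2: 5 + 9 = 14
Shortest: 14 ms.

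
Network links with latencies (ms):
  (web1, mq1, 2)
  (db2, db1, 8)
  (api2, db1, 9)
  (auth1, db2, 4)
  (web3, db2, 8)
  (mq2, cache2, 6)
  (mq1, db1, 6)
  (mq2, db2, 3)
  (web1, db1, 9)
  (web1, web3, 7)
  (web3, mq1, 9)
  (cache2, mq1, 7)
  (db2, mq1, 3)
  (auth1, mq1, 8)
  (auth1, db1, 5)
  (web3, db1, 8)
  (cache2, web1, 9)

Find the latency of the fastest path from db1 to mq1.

Checking several routes:
db1→mq1: 6
db1→db2→mq1: 8 + 3 = 11
db1→auth1→db2→mq1: 5 + 4 + 3 = 12
db1→web1→mq1: 9 + 2 = 11
Best route has total 6 ms.

6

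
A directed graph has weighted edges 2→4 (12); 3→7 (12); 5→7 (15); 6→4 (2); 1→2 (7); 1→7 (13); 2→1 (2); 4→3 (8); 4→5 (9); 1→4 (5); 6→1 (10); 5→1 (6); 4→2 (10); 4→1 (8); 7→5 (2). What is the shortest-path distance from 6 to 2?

A few of the 6→2 routes:
6 → 4 → 1 → 2: 2 + 8 + 7 = 17
6 → 1 → 2: 10 + 7 = 17
6 → 4 → 2: 2 + 10 = 12
Best route has total 12.

12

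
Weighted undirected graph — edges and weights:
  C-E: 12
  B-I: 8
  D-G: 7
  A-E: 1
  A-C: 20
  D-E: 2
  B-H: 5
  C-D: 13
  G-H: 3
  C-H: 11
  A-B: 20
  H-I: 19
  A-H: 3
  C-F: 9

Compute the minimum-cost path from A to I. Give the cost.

16

Some routes from A to I:
A-E-C-H-B-I: 1 + 12 + 11 + 5 + 8 = 37
A-E-D-G-H-I: 1 + 2 + 7 + 3 + 19 = 32
A-B-I: 20 + 8 = 28
A-H-I: 3 + 19 = 22
A-H-B-I: 3 + 5 + 8 = 16
A-E-D-G-H-B-I: 1 + 2 + 7 + 3 + 5 + 8 = 26
The minimum is 16.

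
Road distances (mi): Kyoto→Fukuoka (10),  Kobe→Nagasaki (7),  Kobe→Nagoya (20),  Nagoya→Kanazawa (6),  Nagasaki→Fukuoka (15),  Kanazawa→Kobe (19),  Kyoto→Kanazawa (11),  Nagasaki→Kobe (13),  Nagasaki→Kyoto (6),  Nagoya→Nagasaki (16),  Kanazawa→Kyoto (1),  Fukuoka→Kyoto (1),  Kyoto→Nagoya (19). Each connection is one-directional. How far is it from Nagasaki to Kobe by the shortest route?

13

Paths from Nagasaki to Kobe:
Nagasaki → Kyoto → Nagoya → Kanazawa → Kobe: 6 + 19 + 6 + 19 = 50
Nagasaki → Fukuoka → Kyoto → Nagoya → Kanazawa → Kobe: 15 + 1 + 19 + 6 + 19 = 60
Nagasaki → Kyoto → Kanazawa → Kobe: 6 + 11 + 19 = 36
Nagasaki → Kobe: 13
Nagasaki → Fukuoka → Kyoto → Kanazawa → Kobe: 15 + 1 + 11 + 19 = 46
Best route has total 13 mi.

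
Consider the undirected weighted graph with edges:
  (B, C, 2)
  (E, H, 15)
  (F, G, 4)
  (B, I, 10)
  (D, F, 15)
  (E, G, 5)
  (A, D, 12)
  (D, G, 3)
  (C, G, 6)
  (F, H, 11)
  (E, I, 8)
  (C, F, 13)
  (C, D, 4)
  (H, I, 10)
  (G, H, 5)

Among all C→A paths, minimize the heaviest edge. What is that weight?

A few of the C→A routes:
C → D → A: max(4, 12) = 12
C → F → G → D → A: max(13, 4, 3, 12) = 13
C → G → D → A: max(6, 3, 12) = 12
C → B → I → H → F → G → D → A: max(2, 10, 10, 11, 4, 3, 12) = 12
C → B → I → E → G → D → A: max(2, 10, 8, 5, 3, 12) = 12
C → B → I → H → G → D → A: max(2, 10, 10, 5, 3, 12) = 12
Smallest bottleneck: 12.

12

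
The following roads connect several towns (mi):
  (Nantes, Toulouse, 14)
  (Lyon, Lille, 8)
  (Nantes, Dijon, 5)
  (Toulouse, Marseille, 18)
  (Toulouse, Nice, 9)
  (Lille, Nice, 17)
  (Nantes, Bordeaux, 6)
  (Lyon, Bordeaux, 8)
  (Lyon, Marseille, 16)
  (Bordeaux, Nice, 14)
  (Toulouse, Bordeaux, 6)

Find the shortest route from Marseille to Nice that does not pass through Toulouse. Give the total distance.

38

Routes from Marseille to Nice avoiding Toulouse:
Marseille → Lyon → Lille → Nice: 16 + 8 + 17 = 41
Marseille → Lyon → Bordeaux → Nice: 16 + 8 + 14 = 38
Best route has total 38 mi.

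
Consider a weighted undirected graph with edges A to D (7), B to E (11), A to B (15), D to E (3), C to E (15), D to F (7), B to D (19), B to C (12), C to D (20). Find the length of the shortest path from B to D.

14

Checking several routes:
B - C - E - D: 12 + 15 + 3 = 30
B - A - D: 15 + 7 = 22
B - E - D: 11 + 3 = 14
B - D: 19
The minimum is 14.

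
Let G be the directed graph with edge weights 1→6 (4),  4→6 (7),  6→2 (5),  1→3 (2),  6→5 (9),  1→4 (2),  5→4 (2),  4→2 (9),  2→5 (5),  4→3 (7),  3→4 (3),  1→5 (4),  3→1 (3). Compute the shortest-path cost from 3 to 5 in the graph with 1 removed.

Routes from 3 to 5 avoiding 1:
3→4→6→5: 3 + 7 + 9 = 19
3→4→2→5: 3 + 9 + 5 = 17
3→4→6→2→5: 3 + 7 + 5 + 5 = 20
The minimum is 17.

17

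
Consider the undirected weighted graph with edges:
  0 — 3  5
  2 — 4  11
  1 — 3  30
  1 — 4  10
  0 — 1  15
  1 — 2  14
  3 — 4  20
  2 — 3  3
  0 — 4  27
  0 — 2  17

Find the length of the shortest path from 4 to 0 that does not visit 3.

Some routes from 4 to 0 avoiding 3:
4-2-0: 11 + 17 = 28
4-2-1-0: 11 + 14 + 15 = 40
4-1-0: 10 + 15 = 25
4-0: 27
The minimum is 25.

25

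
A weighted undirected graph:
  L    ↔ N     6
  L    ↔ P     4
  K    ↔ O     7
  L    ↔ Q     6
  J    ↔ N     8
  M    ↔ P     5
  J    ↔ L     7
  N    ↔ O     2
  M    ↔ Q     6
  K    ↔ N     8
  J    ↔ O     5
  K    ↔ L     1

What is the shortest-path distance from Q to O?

Comparing a few candidate routes:
Q → L → K → N → O: 6 + 1 + 8 + 2 = 17
Q → L → K → O: 6 + 1 + 7 = 14
Q → L → N → O: 6 + 6 + 2 = 14
Shortest: 14.

14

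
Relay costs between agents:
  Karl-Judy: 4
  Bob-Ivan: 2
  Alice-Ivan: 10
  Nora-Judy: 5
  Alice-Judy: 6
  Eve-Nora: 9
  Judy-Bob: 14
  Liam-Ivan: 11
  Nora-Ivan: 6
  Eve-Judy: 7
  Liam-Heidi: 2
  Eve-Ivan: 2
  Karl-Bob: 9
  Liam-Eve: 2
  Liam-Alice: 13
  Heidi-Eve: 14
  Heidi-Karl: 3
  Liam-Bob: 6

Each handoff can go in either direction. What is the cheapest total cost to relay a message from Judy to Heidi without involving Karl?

Checking several routes:
Judy - Eve - Liam - Heidi: 7 + 2 + 2 = 11
Judy - Alice - Liam - Heidi: 6 + 13 + 2 = 21
Judy - Eve - Ivan - Bob - Liam - Heidi: 7 + 2 + 2 + 6 + 2 = 19
Judy - Nora - Ivan - Eve - Liam - Heidi: 5 + 6 + 2 + 2 + 2 = 17
Judy - Nora - Eve - Liam - Heidi: 5 + 9 + 2 + 2 = 18
Shortest: 11.

11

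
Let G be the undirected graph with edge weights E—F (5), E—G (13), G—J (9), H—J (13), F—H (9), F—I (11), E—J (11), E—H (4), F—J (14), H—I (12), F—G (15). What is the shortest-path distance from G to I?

26

Comparing a few candidate routes:
G - F - I: 15 + 11 = 26
G - E - H - I: 13 + 4 + 12 = 29
G - J - F - I: 9 + 14 + 11 = 34
G - E - F - I: 13 + 5 + 11 = 29
G - J - H - I: 9 + 13 + 12 = 34
The minimum is 26.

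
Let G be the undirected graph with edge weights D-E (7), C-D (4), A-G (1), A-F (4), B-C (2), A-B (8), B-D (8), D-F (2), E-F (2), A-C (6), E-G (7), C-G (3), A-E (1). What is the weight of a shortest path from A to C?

Checking several routes:
A → B → C: 8 + 2 = 10
A → C: 6
A → F → D → C: 4 + 2 + 4 = 10
A → G → C: 1 + 3 = 4
A → E → F → D → C: 1 + 2 + 2 + 4 = 9
The minimum is 4.

4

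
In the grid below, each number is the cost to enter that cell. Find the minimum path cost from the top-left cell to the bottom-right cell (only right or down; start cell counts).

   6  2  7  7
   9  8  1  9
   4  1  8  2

Best path: [0,0] -> [0,1] -> [0,2] -> [1,2] -> [2,2] -> [2,3]
Cost: 6 + 2 + 7 + 1 + 8 + 2 = 26

26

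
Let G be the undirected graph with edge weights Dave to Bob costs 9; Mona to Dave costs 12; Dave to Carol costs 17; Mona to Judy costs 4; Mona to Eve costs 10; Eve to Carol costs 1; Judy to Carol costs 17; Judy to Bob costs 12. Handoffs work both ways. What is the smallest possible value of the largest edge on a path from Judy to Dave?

12

Comparing a few candidate routes:
Judy-Bob-Dave: max(12, 9) = 12
Judy-Carol-Eve-Mona-Dave: max(17, 1, 10, 12) = 17
Judy-Mona-Dave: max(4, 12) = 12
Smallest bottleneck: 12.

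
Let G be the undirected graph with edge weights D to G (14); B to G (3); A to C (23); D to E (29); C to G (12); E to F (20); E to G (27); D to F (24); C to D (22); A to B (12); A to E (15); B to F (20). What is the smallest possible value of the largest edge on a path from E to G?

15

A few of the E→G routes:
E - A - B - G: max(15, 12, 3) = 15
E - A - C - D - G: max(15, 23, 22, 14) = 23
E - F - B - A - C - G: max(20, 20, 12, 23, 12) = 23
E - F - B - A - C - D - G: max(20, 20, 12, 23, 22, 14) = 23
E - F - B - G: max(20, 20, 3) = 20
Best route has worst link 15.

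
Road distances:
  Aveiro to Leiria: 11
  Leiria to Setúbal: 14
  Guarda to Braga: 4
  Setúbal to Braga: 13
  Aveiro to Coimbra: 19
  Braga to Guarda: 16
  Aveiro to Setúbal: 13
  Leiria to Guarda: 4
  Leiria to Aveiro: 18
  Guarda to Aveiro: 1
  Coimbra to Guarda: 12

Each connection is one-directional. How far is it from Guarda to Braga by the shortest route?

Candidate routes:
Guarda → Braga: 4
Guarda → Aveiro → Setúbal → Braga: 1 + 13 + 13 = 27
Guarda → Aveiro → Leiria → Setúbal → Braga: 1 + 11 + 14 + 13 = 39
The minimum is 4.

4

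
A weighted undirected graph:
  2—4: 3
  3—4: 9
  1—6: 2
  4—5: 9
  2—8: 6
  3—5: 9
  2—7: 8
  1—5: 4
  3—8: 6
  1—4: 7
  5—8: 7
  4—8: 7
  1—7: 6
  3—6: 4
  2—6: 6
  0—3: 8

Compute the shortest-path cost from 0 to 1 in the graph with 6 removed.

21

Some routes from 0 to 1 avoiding 6:
0→3→5→1: 8 + 9 + 4 = 21
0→3→8→4→1: 8 + 6 + 7 + 7 = 28
0→3→8→5→1: 8 + 6 + 7 + 4 = 25
0→3→4→1: 8 + 9 + 7 = 24
Best route has total 21.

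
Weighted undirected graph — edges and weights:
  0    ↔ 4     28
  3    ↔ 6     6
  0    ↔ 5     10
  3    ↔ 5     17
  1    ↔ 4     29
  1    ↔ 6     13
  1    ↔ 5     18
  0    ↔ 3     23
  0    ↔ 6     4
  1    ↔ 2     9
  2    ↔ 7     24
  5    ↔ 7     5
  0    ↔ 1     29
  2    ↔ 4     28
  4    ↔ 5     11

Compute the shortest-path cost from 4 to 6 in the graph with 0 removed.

A few of the 4→6 routes:
4-1-6: 29 + 13 = 42
4-5-1-6: 11 + 18 + 13 = 42
4-1-5-3-6: 29 + 18 + 17 + 6 = 70
4-5-7-2-1-6: 11 + 5 + 24 + 9 + 13 = 62
4-2-1-6: 28 + 9 + 13 = 50
4-5-3-6: 11 + 17 + 6 = 34
Best route has total 34.

34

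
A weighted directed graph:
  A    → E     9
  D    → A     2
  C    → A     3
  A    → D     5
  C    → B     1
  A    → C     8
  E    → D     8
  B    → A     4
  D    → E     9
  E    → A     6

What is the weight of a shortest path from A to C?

Routes from A to C:
A-C: 8
Shortest: 8.

8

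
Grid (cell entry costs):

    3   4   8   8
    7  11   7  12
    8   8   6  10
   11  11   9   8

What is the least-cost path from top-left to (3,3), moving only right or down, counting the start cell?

Take r0c0 r0c1 r0c2 r1c2 r2c2 r3c2 r3c3 for a total of 3 + 4 + 8 + 7 + 6 + 9 + 8 = 45.
For comparison, the top-then-right route costs 53.

45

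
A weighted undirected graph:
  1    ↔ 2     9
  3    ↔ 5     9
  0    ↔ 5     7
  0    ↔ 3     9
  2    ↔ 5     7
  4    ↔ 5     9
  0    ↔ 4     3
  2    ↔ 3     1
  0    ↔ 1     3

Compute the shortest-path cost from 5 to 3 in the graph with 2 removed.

9

Candidate routes:
5 - 4 - 0 - 3: 9 + 3 + 9 = 21
5 - 0 - 3: 7 + 9 = 16
5 - 3: 9
The minimum is 9.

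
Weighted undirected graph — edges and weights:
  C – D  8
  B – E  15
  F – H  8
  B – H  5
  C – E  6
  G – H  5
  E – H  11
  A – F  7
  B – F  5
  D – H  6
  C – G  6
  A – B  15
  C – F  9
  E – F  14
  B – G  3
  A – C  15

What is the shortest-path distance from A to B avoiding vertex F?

15

Comparing a few candidate routes:
A - B: 15
A - C - G - B: 15 + 6 + 3 = 24
A - C - G - H - B: 15 + 6 + 5 + 5 = 31
The minimum is 15.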